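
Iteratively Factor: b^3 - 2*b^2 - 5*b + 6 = (b - 1)*(b^2 - b - 6) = (b - 1)*(b + 2)*(b - 3)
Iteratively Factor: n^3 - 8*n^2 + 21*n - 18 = (n - 3)*(n^2 - 5*n + 6) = (n - 3)^2*(n - 2)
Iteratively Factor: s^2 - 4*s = (s)*(s - 4)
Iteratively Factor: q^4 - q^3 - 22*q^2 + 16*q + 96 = (q + 4)*(q^3 - 5*q^2 - 2*q + 24) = (q + 2)*(q + 4)*(q^2 - 7*q + 12) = (q - 3)*(q + 2)*(q + 4)*(q - 4)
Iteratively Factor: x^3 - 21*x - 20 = (x + 4)*(x^2 - 4*x - 5) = (x + 1)*(x + 4)*(x - 5)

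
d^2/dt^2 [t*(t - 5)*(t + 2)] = 6*t - 6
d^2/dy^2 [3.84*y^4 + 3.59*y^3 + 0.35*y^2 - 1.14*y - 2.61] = 46.08*y^2 + 21.54*y + 0.7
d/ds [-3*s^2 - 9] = -6*s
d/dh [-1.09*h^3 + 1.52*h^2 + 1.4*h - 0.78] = -3.27*h^2 + 3.04*h + 1.4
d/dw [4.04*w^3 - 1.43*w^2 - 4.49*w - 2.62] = 12.12*w^2 - 2.86*w - 4.49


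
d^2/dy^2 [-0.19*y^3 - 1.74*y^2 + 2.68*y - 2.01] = -1.14*y - 3.48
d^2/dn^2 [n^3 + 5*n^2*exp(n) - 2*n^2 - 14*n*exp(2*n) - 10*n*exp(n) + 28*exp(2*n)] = 5*n^2*exp(n) - 56*n*exp(2*n) + 10*n*exp(n) + 6*n + 56*exp(2*n) - 10*exp(n) - 4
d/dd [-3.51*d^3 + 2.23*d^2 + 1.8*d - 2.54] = -10.53*d^2 + 4.46*d + 1.8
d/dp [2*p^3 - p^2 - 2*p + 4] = 6*p^2 - 2*p - 2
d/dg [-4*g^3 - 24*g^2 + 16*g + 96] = -12*g^2 - 48*g + 16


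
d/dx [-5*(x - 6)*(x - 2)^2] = 5*(14 - 3*x)*(x - 2)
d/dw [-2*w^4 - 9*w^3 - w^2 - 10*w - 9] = -8*w^3 - 27*w^2 - 2*w - 10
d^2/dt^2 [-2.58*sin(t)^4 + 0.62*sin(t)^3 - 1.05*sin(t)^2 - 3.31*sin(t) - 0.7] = 41.28*sin(t)^4 - 5.58*sin(t)^3 - 26.76*sin(t)^2 + 7.03*sin(t) - 2.1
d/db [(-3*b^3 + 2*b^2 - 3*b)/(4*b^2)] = -3/4 + 3/(4*b^2)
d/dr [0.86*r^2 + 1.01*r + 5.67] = 1.72*r + 1.01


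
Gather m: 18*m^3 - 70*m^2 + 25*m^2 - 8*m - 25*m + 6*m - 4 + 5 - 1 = 18*m^3 - 45*m^2 - 27*m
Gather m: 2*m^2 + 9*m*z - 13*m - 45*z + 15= 2*m^2 + m*(9*z - 13) - 45*z + 15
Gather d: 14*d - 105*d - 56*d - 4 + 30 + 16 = 42 - 147*d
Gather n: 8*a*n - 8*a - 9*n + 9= -8*a + n*(8*a - 9) + 9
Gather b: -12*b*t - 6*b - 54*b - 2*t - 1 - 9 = b*(-12*t - 60) - 2*t - 10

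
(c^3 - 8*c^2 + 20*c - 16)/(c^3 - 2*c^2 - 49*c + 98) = (c^2 - 6*c + 8)/(c^2 - 49)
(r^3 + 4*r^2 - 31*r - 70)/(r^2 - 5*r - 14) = (r^2 + 2*r - 35)/(r - 7)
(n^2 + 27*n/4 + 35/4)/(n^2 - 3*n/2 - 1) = (4*n^2 + 27*n + 35)/(2*(2*n^2 - 3*n - 2))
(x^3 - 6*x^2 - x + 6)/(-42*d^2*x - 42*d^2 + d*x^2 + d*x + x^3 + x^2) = (x^2 - 7*x + 6)/(-42*d^2 + d*x + x^2)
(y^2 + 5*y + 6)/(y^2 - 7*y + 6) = (y^2 + 5*y + 6)/(y^2 - 7*y + 6)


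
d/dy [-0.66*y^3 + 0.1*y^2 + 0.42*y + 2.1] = -1.98*y^2 + 0.2*y + 0.42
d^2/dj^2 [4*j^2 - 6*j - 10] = 8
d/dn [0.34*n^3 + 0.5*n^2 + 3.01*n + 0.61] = 1.02*n^2 + 1.0*n + 3.01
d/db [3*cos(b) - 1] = -3*sin(b)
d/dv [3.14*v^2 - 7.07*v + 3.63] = 6.28*v - 7.07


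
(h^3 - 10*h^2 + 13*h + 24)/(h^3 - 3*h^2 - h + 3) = (h - 8)/(h - 1)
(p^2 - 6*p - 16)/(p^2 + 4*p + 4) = (p - 8)/(p + 2)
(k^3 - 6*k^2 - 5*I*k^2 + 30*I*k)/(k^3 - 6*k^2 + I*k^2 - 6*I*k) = (k - 5*I)/(k + I)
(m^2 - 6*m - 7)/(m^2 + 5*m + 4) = (m - 7)/(m + 4)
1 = 1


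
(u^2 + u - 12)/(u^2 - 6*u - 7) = (-u^2 - u + 12)/(-u^2 + 6*u + 7)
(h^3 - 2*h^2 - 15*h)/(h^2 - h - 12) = h*(h - 5)/(h - 4)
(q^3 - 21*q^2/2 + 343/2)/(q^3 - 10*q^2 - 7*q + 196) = (q + 7/2)/(q + 4)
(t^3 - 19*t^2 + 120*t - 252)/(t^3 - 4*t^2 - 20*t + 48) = (t^2 - 13*t + 42)/(t^2 + 2*t - 8)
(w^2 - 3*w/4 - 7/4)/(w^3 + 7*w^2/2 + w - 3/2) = (4*w - 7)/(2*(2*w^2 + 5*w - 3))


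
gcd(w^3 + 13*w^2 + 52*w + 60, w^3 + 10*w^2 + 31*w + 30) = w^2 + 7*w + 10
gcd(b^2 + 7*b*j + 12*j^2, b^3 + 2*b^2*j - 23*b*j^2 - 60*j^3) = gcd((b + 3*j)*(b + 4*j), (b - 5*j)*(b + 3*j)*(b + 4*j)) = b^2 + 7*b*j + 12*j^2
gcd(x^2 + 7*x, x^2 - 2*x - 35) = 1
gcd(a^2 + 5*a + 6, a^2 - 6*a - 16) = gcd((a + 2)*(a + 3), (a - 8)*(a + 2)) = a + 2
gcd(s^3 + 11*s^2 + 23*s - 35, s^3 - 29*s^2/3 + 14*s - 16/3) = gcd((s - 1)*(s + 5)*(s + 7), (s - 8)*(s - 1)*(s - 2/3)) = s - 1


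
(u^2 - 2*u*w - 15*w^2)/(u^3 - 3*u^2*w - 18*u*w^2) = (u - 5*w)/(u*(u - 6*w))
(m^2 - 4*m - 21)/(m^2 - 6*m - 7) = (m + 3)/(m + 1)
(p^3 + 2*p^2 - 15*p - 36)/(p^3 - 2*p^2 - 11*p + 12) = (p + 3)/(p - 1)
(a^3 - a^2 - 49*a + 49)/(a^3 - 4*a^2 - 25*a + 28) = (a + 7)/(a + 4)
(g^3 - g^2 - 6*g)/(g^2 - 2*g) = (g^2 - g - 6)/(g - 2)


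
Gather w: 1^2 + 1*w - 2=w - 1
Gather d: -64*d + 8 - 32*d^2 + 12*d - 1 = -32*d^2 - 52*d + 7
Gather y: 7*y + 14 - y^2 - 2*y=-y^2 + 5*y + 14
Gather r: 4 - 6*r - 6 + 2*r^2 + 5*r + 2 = 2*r^2 - r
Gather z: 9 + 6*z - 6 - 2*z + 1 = 4*z + 4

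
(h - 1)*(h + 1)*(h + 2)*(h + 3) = h^4 + 5*h^3 + 5*h^2 - 5*h - 6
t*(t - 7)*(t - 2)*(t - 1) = t^4 - 10*t^3 + 23*t^2 - 14*t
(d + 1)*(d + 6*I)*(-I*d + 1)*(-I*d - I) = -d^4 - 2*d^3 - 7*I*d^3 + 5*d^2 - 14*I*d^2 + 12*d - 7*I*d + 6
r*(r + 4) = r^2 + 4*r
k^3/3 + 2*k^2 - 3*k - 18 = (k/3 + 1)*(k - 3)*(k + 6)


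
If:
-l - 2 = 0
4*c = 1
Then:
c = 1/4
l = -2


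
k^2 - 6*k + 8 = (k - 4)*(k - 2)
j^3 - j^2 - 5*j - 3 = (j - 3)*(j + 1)^2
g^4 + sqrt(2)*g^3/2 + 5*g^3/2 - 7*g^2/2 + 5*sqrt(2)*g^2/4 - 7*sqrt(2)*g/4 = g*(g - 1)*(g + 7/2)*(g + sqrt(2)/2)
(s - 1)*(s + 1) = s^2 - 1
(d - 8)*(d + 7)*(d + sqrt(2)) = d^3 - d^2 + sqrt(2)*d^2 - 56*d - sqrt(2)*d - 56*sqrt(2)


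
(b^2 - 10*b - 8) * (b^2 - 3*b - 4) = b^4 - 13*b^3 + 18*b^2 + 64*b + 32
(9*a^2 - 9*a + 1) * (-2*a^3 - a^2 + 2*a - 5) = -18*a^5 + 9*a^4 + 25*a^3 - 64*a^2 + 47*a - 5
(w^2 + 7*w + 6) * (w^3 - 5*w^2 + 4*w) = w^5 + 2*w^4 - 25*w^3 - 2*w^2 + 24*w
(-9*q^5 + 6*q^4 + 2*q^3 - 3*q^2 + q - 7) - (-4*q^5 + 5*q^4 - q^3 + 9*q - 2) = -5*q^5 + q^4 + 3*q^3 - 3*q^2 - 8*q - 5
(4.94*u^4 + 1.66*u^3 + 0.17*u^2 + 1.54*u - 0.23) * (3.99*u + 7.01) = 19.7106*u^5 + 41.2528*u^4 + 12.3149*u^3 + 7.3363*u^2 + 9.8777*u - 1.6123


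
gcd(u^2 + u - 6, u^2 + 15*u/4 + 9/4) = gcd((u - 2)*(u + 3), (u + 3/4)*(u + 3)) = u + 3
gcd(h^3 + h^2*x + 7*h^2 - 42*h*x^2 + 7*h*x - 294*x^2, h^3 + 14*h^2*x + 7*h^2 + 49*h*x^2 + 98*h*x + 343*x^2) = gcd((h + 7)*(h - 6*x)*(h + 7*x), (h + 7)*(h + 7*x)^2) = h^2 + 7*h*x + 7*h + 49*x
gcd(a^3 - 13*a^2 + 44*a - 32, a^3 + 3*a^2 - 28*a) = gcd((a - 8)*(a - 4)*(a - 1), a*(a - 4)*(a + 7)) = a - 4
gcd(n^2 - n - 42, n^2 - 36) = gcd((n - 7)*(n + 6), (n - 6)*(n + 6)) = n + 6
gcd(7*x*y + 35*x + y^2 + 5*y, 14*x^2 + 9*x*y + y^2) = 7*x + y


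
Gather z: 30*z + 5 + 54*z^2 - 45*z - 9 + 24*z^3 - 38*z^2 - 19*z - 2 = 24*z^3 + 16*z^2 - 34*z - 6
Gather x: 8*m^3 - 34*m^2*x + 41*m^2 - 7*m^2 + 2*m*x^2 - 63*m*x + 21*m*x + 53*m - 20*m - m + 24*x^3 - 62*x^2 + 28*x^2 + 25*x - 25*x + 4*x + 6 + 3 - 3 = 8*m^3 + 34*m^2 + 32*m + 24*x^3 + x^2*(2*m - 34) + x*(-34*m^2 - 42*m + 4) + 6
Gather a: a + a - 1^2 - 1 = 2*a - 2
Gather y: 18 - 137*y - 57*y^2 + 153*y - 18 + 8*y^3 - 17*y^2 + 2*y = 8*y^3 - 74*y^2 + 18*y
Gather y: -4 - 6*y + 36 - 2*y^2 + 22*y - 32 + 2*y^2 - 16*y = 0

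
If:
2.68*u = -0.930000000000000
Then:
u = -0.35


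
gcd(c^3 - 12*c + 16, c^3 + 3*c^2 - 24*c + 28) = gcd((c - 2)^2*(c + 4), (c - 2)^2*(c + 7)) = c^2 - 4*c + 4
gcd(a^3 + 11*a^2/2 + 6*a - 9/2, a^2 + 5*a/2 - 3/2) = a^2 + 5*a/2 - 3/2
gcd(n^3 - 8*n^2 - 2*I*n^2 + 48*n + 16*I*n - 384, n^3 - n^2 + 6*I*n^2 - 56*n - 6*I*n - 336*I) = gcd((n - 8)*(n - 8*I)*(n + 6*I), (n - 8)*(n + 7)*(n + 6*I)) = n^2 + n*(-8 + 6*I) - 48*I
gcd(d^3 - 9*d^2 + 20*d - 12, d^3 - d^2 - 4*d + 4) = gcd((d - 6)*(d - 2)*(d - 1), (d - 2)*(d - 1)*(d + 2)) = d^2 - 3*d + 2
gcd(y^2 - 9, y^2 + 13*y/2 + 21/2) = y + 3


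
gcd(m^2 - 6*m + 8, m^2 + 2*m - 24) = m - 4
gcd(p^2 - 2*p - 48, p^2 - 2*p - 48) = p^2 - 2*p - 48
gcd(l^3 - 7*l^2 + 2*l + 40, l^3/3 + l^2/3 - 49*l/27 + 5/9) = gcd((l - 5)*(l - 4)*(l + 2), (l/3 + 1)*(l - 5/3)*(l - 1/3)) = 1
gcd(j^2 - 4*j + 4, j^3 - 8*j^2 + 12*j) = j - 2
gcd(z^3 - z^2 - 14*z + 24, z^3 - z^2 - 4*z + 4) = z - 2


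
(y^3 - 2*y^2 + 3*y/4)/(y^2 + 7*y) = (y^2 - 2*y + 3/4)/(y + 7)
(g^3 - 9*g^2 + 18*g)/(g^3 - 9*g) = (g - 6)/(g + 3)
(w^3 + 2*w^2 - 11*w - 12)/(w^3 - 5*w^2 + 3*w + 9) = (w + 4)/(w - 3)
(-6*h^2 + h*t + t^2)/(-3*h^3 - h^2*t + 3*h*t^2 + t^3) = (-2*h + t)/(-h^2 + t^2)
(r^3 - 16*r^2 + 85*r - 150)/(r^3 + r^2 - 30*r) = (r^2 - 11*r + 30)/(r*(r + 6))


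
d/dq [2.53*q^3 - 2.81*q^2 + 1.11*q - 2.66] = 7.59*q^2 - 5.62*q + 1.11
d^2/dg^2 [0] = 0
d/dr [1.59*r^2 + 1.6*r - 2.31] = 3.18*r + 1.6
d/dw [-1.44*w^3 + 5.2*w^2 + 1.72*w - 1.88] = -4.32*w^2 + 10.4*w + 1.72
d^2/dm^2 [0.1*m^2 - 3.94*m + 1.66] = 0.200000000000000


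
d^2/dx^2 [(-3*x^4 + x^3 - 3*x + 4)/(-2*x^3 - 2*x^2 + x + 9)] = 2*(22*x^6 + 174*x^5 - 321*x^4 + 87*x^3 + 1731*x^2 - 273*x - 103)/(8*x^9 + 24*x^8 + 12*x^7 - 124*x^6 - 222*x^5 + 6*x^4 + 593*x^3 + 459*x^2 - 243*x - 729)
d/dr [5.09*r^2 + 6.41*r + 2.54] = 10.18*r + 6.41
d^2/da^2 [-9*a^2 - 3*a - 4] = -18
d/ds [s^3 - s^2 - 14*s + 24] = 3*s^2 - 2*s - 14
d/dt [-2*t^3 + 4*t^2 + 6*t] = -6*t^2 + 8*t + 6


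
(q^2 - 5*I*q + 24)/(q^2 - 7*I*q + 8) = (q + 3*I)/(q + I)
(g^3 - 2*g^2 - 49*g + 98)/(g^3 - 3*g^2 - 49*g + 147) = (g - 2)/(g - 3)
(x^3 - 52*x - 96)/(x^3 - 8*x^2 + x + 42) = (x^2 - 2*x - 48)/(x^2 - 10*x + 21)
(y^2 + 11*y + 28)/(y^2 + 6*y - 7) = (y + 4)/(y - 1)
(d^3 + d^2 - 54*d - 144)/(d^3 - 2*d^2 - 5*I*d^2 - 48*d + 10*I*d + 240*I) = (d + 3)/(d - 5*I)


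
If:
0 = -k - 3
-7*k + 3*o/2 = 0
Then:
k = -3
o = -14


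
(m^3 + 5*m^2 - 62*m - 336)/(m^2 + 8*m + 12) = (m^2 - m - 56)/(m + 2)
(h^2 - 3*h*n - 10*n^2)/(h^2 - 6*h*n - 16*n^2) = (h - 5*n)/(h - 8*n)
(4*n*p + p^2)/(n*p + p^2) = (4*n + p)/(n + p)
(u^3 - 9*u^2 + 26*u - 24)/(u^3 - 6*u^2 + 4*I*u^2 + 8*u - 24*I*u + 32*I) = (u - 3)/(u + 4*I)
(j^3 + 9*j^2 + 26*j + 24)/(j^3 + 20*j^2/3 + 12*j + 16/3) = 3*(j + 3)/(3*j + 2)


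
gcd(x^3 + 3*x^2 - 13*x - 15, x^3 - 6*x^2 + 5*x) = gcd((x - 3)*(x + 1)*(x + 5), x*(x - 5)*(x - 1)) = 1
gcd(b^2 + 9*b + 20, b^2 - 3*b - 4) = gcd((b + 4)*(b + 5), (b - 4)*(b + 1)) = 1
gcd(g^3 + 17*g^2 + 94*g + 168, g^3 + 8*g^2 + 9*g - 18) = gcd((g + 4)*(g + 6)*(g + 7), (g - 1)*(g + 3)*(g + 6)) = g + 6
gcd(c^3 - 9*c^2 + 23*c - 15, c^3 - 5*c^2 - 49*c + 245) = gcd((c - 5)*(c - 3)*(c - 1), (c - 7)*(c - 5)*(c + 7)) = c - 5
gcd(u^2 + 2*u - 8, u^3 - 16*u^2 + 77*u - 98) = u - 2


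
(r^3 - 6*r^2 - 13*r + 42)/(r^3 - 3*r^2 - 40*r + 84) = (r + 3)/(r + 6)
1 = 1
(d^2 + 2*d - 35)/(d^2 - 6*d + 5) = (d + 7)/(d - 1)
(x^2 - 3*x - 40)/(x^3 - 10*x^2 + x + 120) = (x + 5)/(x^2 - 2*x - 15)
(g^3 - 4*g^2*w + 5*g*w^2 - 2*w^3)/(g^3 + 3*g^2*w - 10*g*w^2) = (g^2 - 2*g*w + w^2)/(g*(g + 5*w))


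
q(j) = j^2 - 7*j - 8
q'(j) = 2*j - 7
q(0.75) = -12.69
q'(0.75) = -5.50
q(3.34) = -20.22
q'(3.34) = -0.32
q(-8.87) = 132.77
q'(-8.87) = -24.74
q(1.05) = -14.25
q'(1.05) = -4.90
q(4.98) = -18.06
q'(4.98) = 2.96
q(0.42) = -10.76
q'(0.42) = -6.16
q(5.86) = -14.68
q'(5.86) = 4.72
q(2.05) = -18.15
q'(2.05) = -2.90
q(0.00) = -8.00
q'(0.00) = -7.00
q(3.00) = -20.00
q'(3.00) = -1.00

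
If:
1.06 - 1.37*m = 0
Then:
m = 0.77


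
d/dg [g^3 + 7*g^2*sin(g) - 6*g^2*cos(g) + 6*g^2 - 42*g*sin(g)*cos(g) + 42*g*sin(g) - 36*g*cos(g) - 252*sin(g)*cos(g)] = 6*g^2*sin(g) + 7*g^2*cos(g) + 3*g^2 + 50*g*sin(g) + 30*g*cos(g) - 42*g*cos(2*g) + 12*g + 42*sin(g) - 21*sin(2*g) - 36*cos(g) - 252*cos(2*g)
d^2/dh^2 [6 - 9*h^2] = -18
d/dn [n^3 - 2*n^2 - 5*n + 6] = 3*n^2 - 4*n - 5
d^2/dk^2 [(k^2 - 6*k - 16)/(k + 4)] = 48/(k^3 + 12*k^2 + 48*k + 64)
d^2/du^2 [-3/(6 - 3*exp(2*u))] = 4*(exp(2*u) + 2)*exp(2*u)/(exp(2*u) - 2)^3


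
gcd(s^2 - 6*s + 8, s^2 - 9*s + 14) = s - 2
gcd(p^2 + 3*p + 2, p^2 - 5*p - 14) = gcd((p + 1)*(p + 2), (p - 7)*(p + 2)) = p + 2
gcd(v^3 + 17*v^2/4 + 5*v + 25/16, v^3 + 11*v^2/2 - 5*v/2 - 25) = v + 5/2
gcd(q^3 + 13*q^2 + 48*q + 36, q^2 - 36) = q + 6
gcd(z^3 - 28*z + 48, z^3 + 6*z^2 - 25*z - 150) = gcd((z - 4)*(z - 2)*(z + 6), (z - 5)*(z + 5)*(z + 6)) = z + 6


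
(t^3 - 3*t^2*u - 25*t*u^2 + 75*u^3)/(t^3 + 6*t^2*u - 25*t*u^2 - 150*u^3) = (t - 3*u)/(t + 6*u)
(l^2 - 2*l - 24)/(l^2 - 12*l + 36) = (l + 4)/(l - 6)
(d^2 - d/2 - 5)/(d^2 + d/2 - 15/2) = (d + 2)/(d + 3)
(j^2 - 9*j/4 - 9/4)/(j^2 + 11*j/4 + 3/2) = (j - 3)/(j + 2)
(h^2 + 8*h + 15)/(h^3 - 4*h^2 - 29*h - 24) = (h + 5)/(h^2 - 7*h - 8)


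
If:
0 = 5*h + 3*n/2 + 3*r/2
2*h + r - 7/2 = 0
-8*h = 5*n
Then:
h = 105/8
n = -21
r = -91/4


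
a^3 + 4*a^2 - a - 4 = (a - 1)*(a + 1)*(a + 4)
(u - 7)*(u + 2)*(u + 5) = u^3 - 39*u - 70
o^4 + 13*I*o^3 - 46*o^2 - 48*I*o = o*(o + 2*I)*(o + 3*I)*(o + 8*I)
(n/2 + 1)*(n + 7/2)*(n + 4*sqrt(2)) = n^3/2 + 11*n^2/4 + 2*sqrt(2)*n^2 + 7*n/2 + 11*sqrt(2)*n + 14*sqrt(2)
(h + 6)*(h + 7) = h^2 + 13*h + 42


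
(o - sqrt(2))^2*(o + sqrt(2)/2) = o^3 - 3*sqrt(2)*o^2/2 + sqrt(2)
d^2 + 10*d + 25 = (d + 5)^2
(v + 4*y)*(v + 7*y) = v^2 + 11*v*y + 28*y^2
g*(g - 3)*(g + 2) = g^3 - g^2 - 6*g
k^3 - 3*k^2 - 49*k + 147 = (k - 7)*(k - 3)*(k + 7)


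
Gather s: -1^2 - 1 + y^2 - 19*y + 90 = y^2 - 19*y + 88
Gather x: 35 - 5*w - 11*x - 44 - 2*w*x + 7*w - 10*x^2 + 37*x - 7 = 2*w - 10*x^2 + x*(26 - 2*w) - 16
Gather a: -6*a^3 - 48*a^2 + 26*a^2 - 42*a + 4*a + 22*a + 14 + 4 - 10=-6*a^3 - 22*a^2 - 16*a + 8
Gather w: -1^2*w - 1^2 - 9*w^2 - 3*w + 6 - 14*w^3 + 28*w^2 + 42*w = -14*w^3 + 19*w^2 + 38*w + 5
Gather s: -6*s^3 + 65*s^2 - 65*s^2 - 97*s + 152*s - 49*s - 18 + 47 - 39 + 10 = -6*s^3 + 6*s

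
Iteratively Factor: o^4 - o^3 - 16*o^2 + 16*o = (o - 4)*(o^3 + 3*o^2 - 4*o) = (o - 4)*(o + 4)*(o^2 - o) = o*(o - 4)*(o + 4)*(o - 1)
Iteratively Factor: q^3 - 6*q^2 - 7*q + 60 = (q - 5)*(q^2 - q - 12) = (q - 5)*(q + 3)*(q - 4)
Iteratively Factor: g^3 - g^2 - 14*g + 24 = (g + 4)*(g^2 - 5*g + 6) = (g - 2)*(g + 4)*(g - 3)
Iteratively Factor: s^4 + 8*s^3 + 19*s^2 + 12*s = (s + 4)*(s^3 + 4*s^2 + 3*s) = s*(s + 4)*(s^2 + 4*s + 3) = s*(s + 1)*(s + 4)*(s + 3)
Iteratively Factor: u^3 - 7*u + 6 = (u - 1)*(u^2 + u - 6) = (u - 2)*(u - 1)*(u + 3)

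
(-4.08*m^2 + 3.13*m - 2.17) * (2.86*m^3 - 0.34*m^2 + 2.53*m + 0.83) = -11.6688*m^5 + 10.339*m^4 - 17.5928*m^3 + 5.2703*m^2 - 2.8922*m - 1.8011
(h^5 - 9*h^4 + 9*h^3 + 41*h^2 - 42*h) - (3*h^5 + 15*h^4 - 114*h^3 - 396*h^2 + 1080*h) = -2*h^5 - 24*h^4 + 123*h^3 + 437*h^2 - 1122*h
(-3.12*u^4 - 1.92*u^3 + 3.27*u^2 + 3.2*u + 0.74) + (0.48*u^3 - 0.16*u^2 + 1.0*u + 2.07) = -3.12*u^4 - 1.44*u^3 + 3.11*u^2 + 4.2*u + 2.81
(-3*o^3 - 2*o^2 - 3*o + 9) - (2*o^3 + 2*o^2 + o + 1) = -5*o^3 - 4*o^2 - 4*o + 8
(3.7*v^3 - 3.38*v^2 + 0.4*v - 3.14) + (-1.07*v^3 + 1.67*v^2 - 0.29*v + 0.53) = 2.63*v^3 - 1.71*v^2 + 0.11*v - 2.61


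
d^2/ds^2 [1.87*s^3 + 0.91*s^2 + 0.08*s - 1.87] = 11.22*s + 1.82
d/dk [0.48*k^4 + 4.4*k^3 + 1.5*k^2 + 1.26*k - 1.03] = 1.92*k^3 + 13.2*k^2 + 3.0*k + 1.26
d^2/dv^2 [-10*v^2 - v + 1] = -20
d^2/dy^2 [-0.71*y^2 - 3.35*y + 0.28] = -1.42000000000000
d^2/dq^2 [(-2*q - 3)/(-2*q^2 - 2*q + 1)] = 4*(2*(2*q + 1)^2*(2*q + 3) - (6*q + 5)*(2*q^2 + 2*q - 1))/(2*q^2 + 2*q - 1)^3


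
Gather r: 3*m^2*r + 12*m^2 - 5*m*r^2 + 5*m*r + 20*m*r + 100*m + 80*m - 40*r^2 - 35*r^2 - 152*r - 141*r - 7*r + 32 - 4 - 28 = 12*m^2 + 180*m + r^2*(-5*m - 75) + r*(3*m^2 + 25*m - 300)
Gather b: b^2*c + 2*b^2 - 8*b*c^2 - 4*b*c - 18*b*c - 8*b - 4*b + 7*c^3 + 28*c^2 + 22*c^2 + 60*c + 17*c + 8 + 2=b^2*(c + 2) + b*(-8*c^2 - 22*c - 12) + 7*c^3 + 50*c^2 + 77*c + 10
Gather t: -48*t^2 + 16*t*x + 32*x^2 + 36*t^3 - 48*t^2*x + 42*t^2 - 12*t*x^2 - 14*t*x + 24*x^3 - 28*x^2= 36*t^3 + t^2*(-48*x - 6) + t*(-12*x^2 + 2*x) + 24*x^3 + 4*x^2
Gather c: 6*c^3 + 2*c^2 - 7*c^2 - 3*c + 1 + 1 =6*c^3 - 5*c^2 - 3*c + 2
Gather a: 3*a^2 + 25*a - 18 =3*a^2 + 25*a - 18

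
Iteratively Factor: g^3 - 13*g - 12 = (g + 1)*(g^2 - g - 12) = (g + 1)*(g + 3)*(g - 4)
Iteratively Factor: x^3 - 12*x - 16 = (x - 4)*(x^2 + 4*x + 4) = (x - 4)*(x + 2)*(x + 2)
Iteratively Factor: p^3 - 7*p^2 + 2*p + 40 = (p - 4)*(p^2 - 3*p - 10) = (p - 4)*(p + 2)*(p - 5)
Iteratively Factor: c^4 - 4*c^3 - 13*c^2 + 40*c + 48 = (c - 4)*(c^3 - 13*c - 12) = (c - 4)*(c + 3)*(c^2 - 3*c - 4) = (c - 4)^2*(c + 3)*(c + 1)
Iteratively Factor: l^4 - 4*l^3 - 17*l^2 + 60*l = (l)*(l^3 - 4*l^2 - 17*l + 60) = l*(l - 3)*(l^2 - l - 20) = l*(l - 5)*(l - 3)*(l + 4)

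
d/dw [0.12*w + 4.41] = 0.120000000000000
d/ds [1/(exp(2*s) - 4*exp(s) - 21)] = 2*(2 - exp(s))*exp(s)/(-exp(2*s) + 4*exp(s) + 21)^2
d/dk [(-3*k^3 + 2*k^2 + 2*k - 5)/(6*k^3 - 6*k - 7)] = (-12*k^4 + 12*k^3 + 141*k^2 - 28*k - 44)/(36*k^6 - 72*k^4 - 84*k^3 + 36*k^2 + 84*k + 49)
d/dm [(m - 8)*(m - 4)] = 2*m - 12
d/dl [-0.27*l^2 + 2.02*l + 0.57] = 2.02 - 0.54*l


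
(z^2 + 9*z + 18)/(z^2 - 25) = (z^2 + 9*z + 18)/(z^2 - 25)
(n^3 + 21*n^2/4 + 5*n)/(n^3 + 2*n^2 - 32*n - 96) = n*(4*n + 5)/(4*(n^2 - 2*n - 24))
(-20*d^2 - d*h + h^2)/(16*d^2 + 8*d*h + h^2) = (-5*d + h)/(4*d + h)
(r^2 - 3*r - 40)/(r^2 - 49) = (r^2 - 3*r - 40)/(r^2 - 49)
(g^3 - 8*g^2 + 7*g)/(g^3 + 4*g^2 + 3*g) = (g^2 - 8*g + 7)/(g^2 + 4*g + 3)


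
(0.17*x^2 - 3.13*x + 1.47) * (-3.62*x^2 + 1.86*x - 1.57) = -0.6154*x^4 + 11.6468*x^3 - 11.4101*x^2 + 7.6483*x - 2.3079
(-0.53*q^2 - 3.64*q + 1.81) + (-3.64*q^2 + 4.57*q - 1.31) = -4.17*q^2 + 0.93*q + 0.5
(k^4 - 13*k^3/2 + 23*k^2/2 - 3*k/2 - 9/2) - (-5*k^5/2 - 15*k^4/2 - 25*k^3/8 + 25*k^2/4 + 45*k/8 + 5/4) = 5*k^5/2 + 17*k^4/2 - 27*k^3/8 + 21*k^2/4 - 57*k/8 - 23/4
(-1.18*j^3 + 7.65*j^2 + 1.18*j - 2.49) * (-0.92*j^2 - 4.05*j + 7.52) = 1.0856*j^5 - 2.259*j^4 - 40.9417*j^3 + 55.0398*j^2 + 18.9581*j - 18.7248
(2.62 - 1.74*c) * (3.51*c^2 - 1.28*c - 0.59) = -6.1074*c^3 + 11.4234*c^2 - 2.327*c - 1.5458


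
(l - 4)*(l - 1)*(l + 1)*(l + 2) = l^4 - 2*l^3 - 9*l^2 + 2*l + 8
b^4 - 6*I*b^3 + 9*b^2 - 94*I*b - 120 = (b - 5*I)*(b - 3*I)*(b - 2*I)*(b + 4*I)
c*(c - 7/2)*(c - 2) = c^3 - 11*c^2/2 + 7*c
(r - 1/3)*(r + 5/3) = r^2 + 4*r/3 - 5/9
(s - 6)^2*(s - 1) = s^3 - 13*s^2 + 48*s - 36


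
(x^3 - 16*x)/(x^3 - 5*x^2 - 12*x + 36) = x*(x^2 - 16)/(x^3 - 5*x^2 - 12*x + 36)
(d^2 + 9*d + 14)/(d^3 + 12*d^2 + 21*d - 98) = (d + 2)/(d^2 + 5*d - 14)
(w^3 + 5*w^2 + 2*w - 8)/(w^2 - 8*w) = (w^3 + 5*w^2 + 2*w - 8)/(w*(w - 8))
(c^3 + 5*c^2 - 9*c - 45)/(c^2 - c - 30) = (c^2 - 9)/(c - 6)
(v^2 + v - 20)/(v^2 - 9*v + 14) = (v^2 + v - 20)/(v^2 - 9*v + 14)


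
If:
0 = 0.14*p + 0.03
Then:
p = -0.21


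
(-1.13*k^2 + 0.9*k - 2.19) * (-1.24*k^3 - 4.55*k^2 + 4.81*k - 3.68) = 1.4012*k^5 + 4.0255*k^4 - 6.8147*k^3 + 18.4519*k^2 - 13.8459*k + 8.0592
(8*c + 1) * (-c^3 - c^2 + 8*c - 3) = -8*c^4 - 9*c^3 + 63*c^2 - 16*c - 3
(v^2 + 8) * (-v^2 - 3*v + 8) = -v^4 - 3*v^3 - 24*v + 64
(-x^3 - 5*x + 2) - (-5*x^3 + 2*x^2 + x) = 4*x^3 - 2*x^2 - 6*x + 2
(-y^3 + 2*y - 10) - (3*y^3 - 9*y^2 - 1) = -4*y^3 + 9*y^2 + 2*y - 9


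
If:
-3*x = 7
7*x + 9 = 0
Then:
No Solution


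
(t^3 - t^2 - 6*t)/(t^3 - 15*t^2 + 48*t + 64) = t*(t^2 - t - 6)/(t^3 - 15*t^2 + 48*t + 64)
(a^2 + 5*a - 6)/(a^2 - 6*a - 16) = (-a^2 - 5*a + 6)/(-a^2 + 6*a + 16)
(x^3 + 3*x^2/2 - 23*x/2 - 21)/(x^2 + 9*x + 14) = (2*x^2 - x - 21)/(2*(x + 7))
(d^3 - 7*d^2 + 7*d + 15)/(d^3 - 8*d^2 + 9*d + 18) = (d - 5)/(d - 6)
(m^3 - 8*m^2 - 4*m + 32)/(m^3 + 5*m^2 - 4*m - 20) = (m - 8)/(m + 5)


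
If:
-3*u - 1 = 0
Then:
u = -1/3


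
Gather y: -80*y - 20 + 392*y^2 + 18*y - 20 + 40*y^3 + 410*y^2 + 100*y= 40*y^3 + 802*y^2 + 38*y - 40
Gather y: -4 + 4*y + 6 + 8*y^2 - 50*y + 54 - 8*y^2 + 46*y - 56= 0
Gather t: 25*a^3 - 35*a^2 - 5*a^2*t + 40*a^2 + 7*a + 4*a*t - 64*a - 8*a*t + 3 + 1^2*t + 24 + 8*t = 25*a^3 + 5*a^2 - 57*a + t*(-5*a^2 - 4*a + 9) + 27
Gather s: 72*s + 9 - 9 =72*s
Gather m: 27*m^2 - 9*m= 27*m^2 - 9*m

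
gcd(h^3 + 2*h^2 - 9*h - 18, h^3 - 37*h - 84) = h + 3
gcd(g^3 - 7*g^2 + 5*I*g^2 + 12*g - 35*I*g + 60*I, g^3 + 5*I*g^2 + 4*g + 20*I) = g + 5*I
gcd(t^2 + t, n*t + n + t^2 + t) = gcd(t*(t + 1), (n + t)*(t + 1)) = t + 1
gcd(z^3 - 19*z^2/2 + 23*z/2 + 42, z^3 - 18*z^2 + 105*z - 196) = z^2 - 11*z + 28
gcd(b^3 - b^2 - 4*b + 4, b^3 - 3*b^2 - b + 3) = b - 1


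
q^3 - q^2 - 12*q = q*(q - 4)*(q + 3)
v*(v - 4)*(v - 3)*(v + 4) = v^4 - 3*v^3 - 16*v^2 + 48*v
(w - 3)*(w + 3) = w^2 - 9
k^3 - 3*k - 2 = (k - 2)*(k + 1)^2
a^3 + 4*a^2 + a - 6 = (a - 1)*(a + 2)*(a + 3)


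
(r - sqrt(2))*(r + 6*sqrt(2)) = r^2 + 5*sqrt(2)*r - 12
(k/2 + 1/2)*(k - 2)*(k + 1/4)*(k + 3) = k^4/2 + 9*k^3/8 - 9*k^2/4 - 29*k/8 - 3/4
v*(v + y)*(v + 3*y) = v^3 + 4*v^2*y + 3*v*y^2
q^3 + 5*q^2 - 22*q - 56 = (q - 4)*(q + 2)*(q + 7)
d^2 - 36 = (d - 6)*(d + 6)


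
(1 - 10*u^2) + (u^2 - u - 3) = -9*u^2 - u - 2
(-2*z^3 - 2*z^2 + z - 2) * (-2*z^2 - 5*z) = 4*z^5 + 14*z^4 + 8*z^3 - z^2 + 10*z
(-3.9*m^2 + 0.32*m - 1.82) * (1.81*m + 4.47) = -7.059*m^3 - 16.8538*m^2 - 1.8638*m - 8.1354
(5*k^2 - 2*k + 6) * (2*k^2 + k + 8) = 10*k^4 + k^3 + 50*k^2 - 10*k + 48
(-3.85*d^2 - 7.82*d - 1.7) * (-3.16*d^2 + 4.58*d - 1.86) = 12.166*d^4 + 7.0782*d^3 - 23.2826*d^2 + 6.7592*d + 3.162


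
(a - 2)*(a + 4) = a^2 + 2*a - 8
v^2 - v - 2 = (v - 2)*(v + 1)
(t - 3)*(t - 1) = t^2 - 4*t + 3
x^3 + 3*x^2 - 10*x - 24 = (x - 3)*(x + 2)*(x + 4)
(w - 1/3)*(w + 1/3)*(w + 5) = w^3 + 5*w^2 - w/9 - 5/9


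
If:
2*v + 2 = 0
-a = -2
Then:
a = 2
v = -1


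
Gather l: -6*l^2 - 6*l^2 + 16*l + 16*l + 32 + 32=-12*l^2 + 32*l + 64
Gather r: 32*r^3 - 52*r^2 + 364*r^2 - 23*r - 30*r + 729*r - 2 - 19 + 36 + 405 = 32*r^3 + 312*r^2 + 676*r + 420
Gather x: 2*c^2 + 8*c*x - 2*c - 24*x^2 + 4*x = 2*c^2 - 2*c - 24*x^2 + x*(8*c + 4)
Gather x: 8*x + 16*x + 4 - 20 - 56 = 24*x - 72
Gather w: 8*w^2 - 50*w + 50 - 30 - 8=8*w^2 - 50*w + 12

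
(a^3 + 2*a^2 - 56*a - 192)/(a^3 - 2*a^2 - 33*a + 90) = (a^2 - 4*a - 32)/(a^2 - 8*a + 15)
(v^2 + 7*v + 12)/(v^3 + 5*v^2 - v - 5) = (v^2 + 7*v + 12)/(v^3 + 5*v^2 - v - 5)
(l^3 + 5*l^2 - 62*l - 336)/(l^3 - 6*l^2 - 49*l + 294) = (l^2 - 2*l - 48)/(l^2 - 13*l + 42)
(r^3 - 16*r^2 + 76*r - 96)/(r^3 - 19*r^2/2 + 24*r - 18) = 2*(r - 8)/(2*r - 3)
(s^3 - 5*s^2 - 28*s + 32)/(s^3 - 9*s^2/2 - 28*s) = 2*(s^2 + 3*s - 4)/(s*(2*s + 7))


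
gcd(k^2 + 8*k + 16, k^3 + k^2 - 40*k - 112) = k^2 + 8*k + 16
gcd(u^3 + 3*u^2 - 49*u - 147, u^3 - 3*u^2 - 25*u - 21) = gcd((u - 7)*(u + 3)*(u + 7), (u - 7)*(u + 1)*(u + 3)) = u^2 - 4*u - 21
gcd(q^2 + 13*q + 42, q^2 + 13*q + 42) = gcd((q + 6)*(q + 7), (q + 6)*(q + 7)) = q^2 + 13*q + 42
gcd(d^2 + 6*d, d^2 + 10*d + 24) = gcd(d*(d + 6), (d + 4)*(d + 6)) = d + 6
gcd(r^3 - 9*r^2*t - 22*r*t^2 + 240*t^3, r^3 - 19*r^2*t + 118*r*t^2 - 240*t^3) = r^2 - 14*r*t + 48*t^2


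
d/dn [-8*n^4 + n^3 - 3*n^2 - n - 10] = -32*n^3 + 3*n^2 - 6*n - 1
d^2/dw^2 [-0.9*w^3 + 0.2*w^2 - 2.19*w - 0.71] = 0.4 - 5.4*w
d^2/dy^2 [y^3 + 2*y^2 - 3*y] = 6*y + 4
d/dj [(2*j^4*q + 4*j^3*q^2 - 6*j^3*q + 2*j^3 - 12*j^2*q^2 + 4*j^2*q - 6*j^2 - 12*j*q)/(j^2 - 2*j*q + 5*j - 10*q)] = 2*(-j*(2*j - 2*q + 5)*(j^3*q + 2*j^2*q^2 - 3*j^2*q + j^2 - 6*j*q^2 + 2*j*q - 3*j - 6*q) + (j^2 - 2*j*q + 5*j - 10*q)*(4*j^3*q + 6*j^2*q^2 - 9*j^2*q + 3*j^2 - 12*j*q^2 + 4*j*q - 6*j - 6*q))/(j^2 - 2*j*q + 5*j - 10*q)^2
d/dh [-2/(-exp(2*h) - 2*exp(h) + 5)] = -4*(exp(h) + 1)*exp(h)/(exp(2*h) + 2*exp(h) - 5)^2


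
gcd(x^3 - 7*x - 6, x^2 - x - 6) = x^2 - x - 6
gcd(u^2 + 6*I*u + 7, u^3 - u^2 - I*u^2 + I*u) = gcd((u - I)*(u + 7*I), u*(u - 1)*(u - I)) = u - I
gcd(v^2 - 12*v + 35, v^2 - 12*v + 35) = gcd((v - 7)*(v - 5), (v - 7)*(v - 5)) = v^2 - 12*v + 35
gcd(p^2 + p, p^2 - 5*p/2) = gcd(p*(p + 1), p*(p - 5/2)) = p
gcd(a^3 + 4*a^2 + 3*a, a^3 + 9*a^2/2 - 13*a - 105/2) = a + 3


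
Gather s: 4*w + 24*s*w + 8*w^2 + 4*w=24*s*w + 8*w^2 + 8*w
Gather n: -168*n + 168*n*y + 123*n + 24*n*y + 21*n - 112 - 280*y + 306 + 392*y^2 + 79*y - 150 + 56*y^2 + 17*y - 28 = n*(192*y - 24) + 448*y^2 - 184*y + 16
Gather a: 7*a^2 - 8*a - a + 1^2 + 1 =7*a^2 - 9*a + 2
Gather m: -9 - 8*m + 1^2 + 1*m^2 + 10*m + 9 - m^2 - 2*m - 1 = 0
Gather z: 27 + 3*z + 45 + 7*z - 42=10*z + 30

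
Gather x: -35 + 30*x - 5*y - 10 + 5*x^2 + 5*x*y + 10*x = 5*x^2 + x*(5*y + 40) - 5*y - 45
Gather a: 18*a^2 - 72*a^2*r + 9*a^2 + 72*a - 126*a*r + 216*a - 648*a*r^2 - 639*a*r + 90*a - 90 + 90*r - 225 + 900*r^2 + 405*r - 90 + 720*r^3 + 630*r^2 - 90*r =a^2*(27 - 72*r) + a*(-648*r^2 - 765*r + 378) + 720*r^3 + 1530*r^2 + 405*r - 405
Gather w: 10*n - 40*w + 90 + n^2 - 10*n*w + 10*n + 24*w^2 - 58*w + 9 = n^2 + 20*n + 24*w^2 + w*(-10*n - 98) + 99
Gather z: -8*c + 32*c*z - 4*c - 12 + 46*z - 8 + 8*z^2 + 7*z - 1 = -12*c + 8*z^2 + z*(32*c + 53) - 21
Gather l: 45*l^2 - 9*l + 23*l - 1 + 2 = 45*l^2 + 14*l + 1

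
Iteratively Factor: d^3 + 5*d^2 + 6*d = (d + 2)*(d^2 + 3*d) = (d + 2)*(d + 3)*(d)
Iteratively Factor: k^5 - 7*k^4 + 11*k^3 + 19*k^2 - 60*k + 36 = (k - 1)*(k^4 - 6*k^3 + 5*k^2 + 24*k - 36) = (k - 3)*(k - 1)*(k^3 - 3*k^2 - 4*k + 12) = (k - 3)*(k - 1)*(k + 2)*(k^2 - 5*k + 6) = (k - 3)^2*(k - 1)*(k + 2)*(k - 2)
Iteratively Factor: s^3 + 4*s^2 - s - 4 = (s + 1)*(s^2 + 3*s - 4) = (s + 1)*(s + 4)*(s - 1)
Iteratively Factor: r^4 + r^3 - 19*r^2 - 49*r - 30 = (r - 5)*(r^3 + 6*r^2 + 11*r + 6) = (r - 5)*(r + 2)*(r^2 + 4*r + 3) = (r - 5)*(r + 2)*(r + 3)*(r + 1)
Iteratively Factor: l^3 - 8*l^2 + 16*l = (l - 4)*(l^2 - 4*l) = (l - 4)^2*(l)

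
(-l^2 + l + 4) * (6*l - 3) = -6*l^3 + 9*l^2 + 21*l - 12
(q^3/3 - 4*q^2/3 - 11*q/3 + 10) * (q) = q^4/3 - 4*q^3/3 - 11*q^2/3 + 10*q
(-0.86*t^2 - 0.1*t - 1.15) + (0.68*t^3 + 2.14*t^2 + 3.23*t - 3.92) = 0.68*t^3 + 1.28*t^2 + 3.13*t - 5.07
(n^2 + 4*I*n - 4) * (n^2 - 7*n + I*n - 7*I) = n^4 - 7*n^3 + 5*I*n^3 - 8*n^2 - 35*I*n^2 + 56*n - 4*I*n + 28*I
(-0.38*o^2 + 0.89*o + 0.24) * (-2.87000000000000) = 1.0906*o^2 - 2.5543*o - 0.6888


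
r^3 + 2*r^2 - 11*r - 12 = (r - 3)*(r + 1)*(r + 4)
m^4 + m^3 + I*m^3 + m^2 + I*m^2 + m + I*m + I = (m + 1)*(m - I)*(m + I)^2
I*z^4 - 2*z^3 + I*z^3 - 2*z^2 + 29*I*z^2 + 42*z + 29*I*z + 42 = (z - 3*I)*(z - 2*I)*(z + 7*I)*(I*z + I)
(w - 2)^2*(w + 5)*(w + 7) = w^4 + 8*w^3 - 9*w^2 - 92*w + 140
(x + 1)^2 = x^2 + 2*x + 1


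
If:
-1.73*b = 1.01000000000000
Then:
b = -0.58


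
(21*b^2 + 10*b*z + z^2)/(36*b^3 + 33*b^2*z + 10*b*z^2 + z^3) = (7*b + z)/(12*b^2 + 7*b*z + z^2)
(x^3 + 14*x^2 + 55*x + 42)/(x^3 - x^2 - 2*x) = (x^2 + 13*x + 42)/(x*(x - 2))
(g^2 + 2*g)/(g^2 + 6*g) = (g + 2)/(g + 6)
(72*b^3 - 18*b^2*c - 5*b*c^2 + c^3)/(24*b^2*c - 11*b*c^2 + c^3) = (24*b^2 + 2*b*c - c^2)/(c*(8*b - c))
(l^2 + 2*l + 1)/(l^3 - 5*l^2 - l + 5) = (l + 1)/(l^2 - 6*l + 5)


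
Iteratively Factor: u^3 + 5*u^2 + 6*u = (u)*(u^2 + 5*u + 6) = u*(u + 2)*(u + 3)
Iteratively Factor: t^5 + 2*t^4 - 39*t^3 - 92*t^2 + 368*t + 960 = (t + 4)*(t^4 - 2*t^3 - 31*t^2 + 32*t + 240) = (t - 5)*(t + 4)*(t^3 + 3*t^2 - 16*t - 48) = (t - 5)*(t + 4)^2*(t^2 - t - 12) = (t - 5)*(t + 3)*(t + 4)^2*(t - 4)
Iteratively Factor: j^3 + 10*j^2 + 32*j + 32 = (j + 4)*(j^2 + 6*j + 8) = (j + 2)*(j + 4)*(j + 4)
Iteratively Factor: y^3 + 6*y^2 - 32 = (y + 4)*(y^2 + 2*y - 8) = (y - 2)*(y + 4)*(y + 4)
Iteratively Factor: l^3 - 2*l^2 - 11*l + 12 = (l + 3)*(l^2 - 5*l + 4) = (l - 1)*(l + 3)*(l - 4)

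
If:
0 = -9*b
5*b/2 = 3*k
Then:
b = 0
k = 0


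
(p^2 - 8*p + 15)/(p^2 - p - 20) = (p - 3)/(p + 4)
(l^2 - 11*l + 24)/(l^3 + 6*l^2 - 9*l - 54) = (l - 8)/(l^2 + 9*l + 18)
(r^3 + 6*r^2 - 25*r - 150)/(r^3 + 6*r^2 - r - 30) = (r^2 + r - 30)/(r^2 + r - 6)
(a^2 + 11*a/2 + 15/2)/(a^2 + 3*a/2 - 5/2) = (a + 3)/(a - 1)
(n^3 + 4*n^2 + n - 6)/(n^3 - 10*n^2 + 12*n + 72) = (n^2 + 2*n - 3)/(n^2 - 12*n + 36)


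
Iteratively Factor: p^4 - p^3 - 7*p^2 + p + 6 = (p - 3)*(p^3 + 2*p^2 - p - 2) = (p - 3)*(p + 2)*(p^2 - 1) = (p - 3)*(p - 1)*(p + 2)*(p + 1)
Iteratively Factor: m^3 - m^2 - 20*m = (m)*(m^2 - m - 20) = m*(m + 4)*(m - 5)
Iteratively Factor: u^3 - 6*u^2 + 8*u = (u - 2)*(u^2 - 4*u) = (u - 4)*(u - 2)*(u)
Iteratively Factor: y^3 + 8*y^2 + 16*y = (y + 4)*(y^2 + 4*y) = (y + 4)^2*(y)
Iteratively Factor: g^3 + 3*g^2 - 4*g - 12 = (g + 2)*(g^2 + g - 6) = (g + 2)*(g + 3)*(g - 2)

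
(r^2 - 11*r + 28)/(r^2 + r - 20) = (r - 7)/(r + 5)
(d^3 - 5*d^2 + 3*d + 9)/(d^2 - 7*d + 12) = (d^2 - 2*d - 3)/(d - 4)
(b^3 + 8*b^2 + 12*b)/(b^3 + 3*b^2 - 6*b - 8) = b*(b^2 + 8*b + 12)/(b^3 + 3*b^2 - 6*b - 8)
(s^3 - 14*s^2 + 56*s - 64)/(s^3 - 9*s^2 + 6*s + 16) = (s - 4)/(s + 1)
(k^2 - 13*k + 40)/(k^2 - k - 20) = (k - 8)/(k + 4)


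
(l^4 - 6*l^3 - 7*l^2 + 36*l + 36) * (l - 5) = l^5 - 11*l^4 + 23*l^3 + 71*l^2 - 144*l - 180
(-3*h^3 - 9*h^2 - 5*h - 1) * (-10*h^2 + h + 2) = 30*h^5 + 87*h^4 + 35*h^3 - 13*h^2 - 11*h - 2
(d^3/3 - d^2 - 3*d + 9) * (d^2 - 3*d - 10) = d^5/3 - 2*d^4 - 10*d^3/3 + 28*d^2 + 3*d - 90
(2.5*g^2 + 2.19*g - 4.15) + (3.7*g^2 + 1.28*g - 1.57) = 6.2*g^2 + 3.47*g - 5.72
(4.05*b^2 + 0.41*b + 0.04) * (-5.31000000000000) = -21.5055*b^2 - 2.1771*b - 0.2124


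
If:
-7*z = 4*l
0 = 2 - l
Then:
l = 2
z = -8/7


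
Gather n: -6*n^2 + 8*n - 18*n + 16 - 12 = -6*n^2 - 10*n + 4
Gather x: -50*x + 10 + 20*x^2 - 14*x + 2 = 20*x^2 - 64*x + 12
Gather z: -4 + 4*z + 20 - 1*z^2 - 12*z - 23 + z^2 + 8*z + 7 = 0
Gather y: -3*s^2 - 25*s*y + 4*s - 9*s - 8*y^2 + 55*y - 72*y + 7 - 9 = -3*s^2 - 5*s - 8*y^2 + y*(-25*s - 17) - 2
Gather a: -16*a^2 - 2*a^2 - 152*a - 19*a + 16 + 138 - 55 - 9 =-18*a^2 - 171*a + 90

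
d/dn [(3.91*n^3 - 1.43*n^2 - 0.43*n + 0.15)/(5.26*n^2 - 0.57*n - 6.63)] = (20.5666*n^4 - 4.4574*n^3 - 74.693*n^2 + 17.3838*n + 2.9364)/(27.6676*n^4 - 5.9964*n^3 - 69.4227*n^2 + 7.5582*n + 43.9569)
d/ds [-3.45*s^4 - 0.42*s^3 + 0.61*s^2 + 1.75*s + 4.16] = -13.8*s^3 - 1.26*s^2 + 1.22*s + 1.75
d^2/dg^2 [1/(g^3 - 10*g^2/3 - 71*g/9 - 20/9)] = 18*(3*(10 - 9*g)*(-9*g^3 + 30*g^2 + 71*g + 20) - (-27*g^2 + 60*g + 71)^2)/(-9*g^3 + 30*g^2 + 71*g + 20)^3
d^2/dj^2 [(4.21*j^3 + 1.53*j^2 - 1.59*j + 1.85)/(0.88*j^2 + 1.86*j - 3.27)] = (1.4210854715202e-14*j^4 + 45.888024*j^3 - 118.624164*j^2 + 260.81883*j + 36.826518)/(0.681472*j^6 + 4.321152*j^5 + 1.53648*j^4 - 25.67916*j^3 - 5.70942000000001*j^2 + 59.666382*j - 34.965783)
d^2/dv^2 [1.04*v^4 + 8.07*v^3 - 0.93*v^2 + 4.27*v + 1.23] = 12.48*v^2 + 48.42*v - 1.86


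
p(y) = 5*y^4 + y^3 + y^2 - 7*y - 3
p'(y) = 20*y^3 + 3*y^2 + 2*y - 7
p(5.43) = 4495.37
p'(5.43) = 3294.37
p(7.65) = 17574.08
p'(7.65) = 9137.81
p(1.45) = 14.10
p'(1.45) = 63.18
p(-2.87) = 340.92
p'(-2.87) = -460.83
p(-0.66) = 2.72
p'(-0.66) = -12.76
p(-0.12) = -2.15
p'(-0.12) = -7.23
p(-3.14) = 483.94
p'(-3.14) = -602.88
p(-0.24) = -1.26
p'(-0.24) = -7.58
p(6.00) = 6687.00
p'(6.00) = 4433.00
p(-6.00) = 6339.00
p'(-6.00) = -4231.00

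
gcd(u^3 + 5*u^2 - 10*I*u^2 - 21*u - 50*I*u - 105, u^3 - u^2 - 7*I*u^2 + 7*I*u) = u - 7*I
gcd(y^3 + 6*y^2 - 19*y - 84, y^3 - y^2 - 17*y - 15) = y + 3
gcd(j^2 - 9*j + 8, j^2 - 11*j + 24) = j - 8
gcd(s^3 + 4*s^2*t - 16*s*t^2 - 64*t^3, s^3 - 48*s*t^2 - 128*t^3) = s^2 + 8*s*t + 16*t^2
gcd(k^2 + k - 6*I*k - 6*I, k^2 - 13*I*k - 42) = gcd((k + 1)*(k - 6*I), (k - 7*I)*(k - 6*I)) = k - 6*I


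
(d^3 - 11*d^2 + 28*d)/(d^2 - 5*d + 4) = d*(d - 7)/(d - 1)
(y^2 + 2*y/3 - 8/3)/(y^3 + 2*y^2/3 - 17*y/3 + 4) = (y + 2)/(y^2 + 2*y - 3)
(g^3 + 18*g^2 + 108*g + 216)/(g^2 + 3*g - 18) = (g^2 + 12*g + 36)/(g - 3)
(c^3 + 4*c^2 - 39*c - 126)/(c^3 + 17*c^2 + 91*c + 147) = (c - 6)/(c + 7)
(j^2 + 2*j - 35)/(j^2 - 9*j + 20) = (j + 7)/(j - 4)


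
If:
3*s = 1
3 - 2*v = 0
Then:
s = 1/3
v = 3/2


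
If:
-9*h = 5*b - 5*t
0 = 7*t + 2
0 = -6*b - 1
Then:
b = -1/6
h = -25/378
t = -2/7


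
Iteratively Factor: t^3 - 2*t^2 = (t)*(t^2 - 2*t) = t^2*(t - 2)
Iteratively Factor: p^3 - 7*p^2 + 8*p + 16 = (p + 1)*(p^2 - 8*p + 16) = (p - 4)*(p + 1)*(p - 4)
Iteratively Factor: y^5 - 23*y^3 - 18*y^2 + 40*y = (y - 5)*(y^4 + 5*y^3 + 2*y^2 - 8*y) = (y - 5)*(y - 1)*(y^3 + 6*y^2 + 8*y) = (y - 5)*(y - 1)*(y + 2)*(y^2 + 4*y) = (y - 5)*(y - 1)*(y + 2)*(y + 4)*(y)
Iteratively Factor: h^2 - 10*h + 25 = (h - 5)*(h - 5)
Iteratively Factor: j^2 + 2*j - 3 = (j - 1)*(j + 3)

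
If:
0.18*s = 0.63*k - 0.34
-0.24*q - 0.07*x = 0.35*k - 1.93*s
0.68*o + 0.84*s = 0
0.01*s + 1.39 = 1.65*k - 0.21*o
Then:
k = 0.74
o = -0.86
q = 4.49689181195651 - 0.291666666666667*x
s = 0.69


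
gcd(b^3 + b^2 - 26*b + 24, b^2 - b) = b - 1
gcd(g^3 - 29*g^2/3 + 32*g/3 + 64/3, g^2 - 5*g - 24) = g - 8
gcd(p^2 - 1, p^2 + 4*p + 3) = p + 1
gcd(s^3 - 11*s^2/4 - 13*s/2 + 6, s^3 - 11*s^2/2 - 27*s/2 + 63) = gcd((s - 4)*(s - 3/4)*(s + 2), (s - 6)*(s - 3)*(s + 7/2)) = 1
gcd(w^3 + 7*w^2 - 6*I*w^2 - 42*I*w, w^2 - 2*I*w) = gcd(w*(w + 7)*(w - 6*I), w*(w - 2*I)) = w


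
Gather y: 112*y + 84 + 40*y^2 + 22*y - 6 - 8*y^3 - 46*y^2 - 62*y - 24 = -8*y^3 - 6*y^2 + 72*y + 54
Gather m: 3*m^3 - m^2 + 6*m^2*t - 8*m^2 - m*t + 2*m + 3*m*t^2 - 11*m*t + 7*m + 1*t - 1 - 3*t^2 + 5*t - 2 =3*m^3 + m^2*(6*t - 9) + m*(3*t^2 - 12*t + 9) - 3*t^2 + 6*t - 3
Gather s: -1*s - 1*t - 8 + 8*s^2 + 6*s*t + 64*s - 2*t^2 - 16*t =8*s^2 + s*(6*t + 63) - 2*t^2 - 17*t - 8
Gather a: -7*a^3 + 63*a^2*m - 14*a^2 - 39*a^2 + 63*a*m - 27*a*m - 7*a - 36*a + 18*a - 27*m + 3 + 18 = -7*a^3 + a^2*(63*m - 53) + a*(36*m - 25) - 27*m + 21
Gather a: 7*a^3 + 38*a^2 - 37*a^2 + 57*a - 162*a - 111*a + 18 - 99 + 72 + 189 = 7*a^3 + a^2 - 216*a + 180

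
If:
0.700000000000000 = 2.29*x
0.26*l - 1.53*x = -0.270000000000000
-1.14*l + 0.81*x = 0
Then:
No Solution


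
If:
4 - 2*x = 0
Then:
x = 2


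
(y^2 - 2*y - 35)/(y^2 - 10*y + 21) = (y + 5)/(y - 3)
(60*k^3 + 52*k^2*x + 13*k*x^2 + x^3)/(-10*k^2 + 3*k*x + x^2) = (12*k^2 + 8*k*x + x^2)/(-2*k + x)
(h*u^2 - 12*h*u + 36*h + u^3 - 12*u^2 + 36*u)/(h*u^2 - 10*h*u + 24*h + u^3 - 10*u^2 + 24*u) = (u - 6)/(u - 4)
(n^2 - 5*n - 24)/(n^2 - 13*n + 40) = (n + 3)/(n - 5)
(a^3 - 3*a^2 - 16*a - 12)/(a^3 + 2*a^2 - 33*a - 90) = (a^2 + 3*a + 2)/(a^2 + 8*a + 15)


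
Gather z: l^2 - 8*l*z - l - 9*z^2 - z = l^2 - l - 9*z^2 + z*(-8*l - 1)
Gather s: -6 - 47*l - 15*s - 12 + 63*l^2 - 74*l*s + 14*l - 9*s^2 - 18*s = 63*l^2 - 33*l - 9*s^2 + s*(-74*l - 33) - 18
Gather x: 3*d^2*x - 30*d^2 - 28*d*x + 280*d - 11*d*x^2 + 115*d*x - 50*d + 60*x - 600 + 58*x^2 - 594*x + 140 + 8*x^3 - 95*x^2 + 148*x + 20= -30*d^2 + 230*d + 8*x^3 + x^2*(-11*d - 37) + x*(3*d^2 + 87*d - 386) - 440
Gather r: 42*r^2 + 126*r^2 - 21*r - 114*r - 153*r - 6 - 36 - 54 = 168*r^2 - 288*r - 96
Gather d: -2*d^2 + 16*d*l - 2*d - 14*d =-2*d^2 + d*(16*l - 16)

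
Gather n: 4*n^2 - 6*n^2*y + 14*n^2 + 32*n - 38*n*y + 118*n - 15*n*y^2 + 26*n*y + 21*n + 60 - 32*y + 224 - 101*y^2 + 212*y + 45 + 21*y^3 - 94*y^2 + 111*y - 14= n^2*(18 - 6*y) + n*(-15*y^2 - 12*y + 171) + 21*y^3 - 195*y^2 + 291*y + 315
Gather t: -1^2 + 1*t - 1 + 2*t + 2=3*t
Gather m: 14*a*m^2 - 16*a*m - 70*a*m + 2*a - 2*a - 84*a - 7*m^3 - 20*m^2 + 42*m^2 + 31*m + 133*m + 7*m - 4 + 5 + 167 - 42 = -84*a - 7*m^3 + m^2*(14*a + 22) + m*(171 - 86*a) + 126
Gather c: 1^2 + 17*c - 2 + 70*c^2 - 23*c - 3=70*c^2 - 6*c - 4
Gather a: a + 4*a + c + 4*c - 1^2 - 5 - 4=5*a + 5*c - 10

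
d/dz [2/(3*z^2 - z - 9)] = 2*(1 - 6*z)/(-3*z^2 + z + 9)^2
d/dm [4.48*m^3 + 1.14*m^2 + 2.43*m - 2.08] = 13.44*m^2 + 2.28*m + 2.43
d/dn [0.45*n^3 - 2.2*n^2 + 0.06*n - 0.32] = 1.35*n^2 - 4.4*n + 0.06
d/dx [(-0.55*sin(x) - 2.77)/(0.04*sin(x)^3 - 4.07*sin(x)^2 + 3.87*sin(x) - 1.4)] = (0.044*sin(x)^3 - 1.9061*sin(x)^2 - 22.5478*sin(x) + 11.4899)*cos(x)/(0.0016*sin(x)^6 - 0.3256*sin(x)^5 + 16.8745*sin(x)^4 - 31.6138*sin(x)^3 + 26.3729*sin(x)^2 - 10.836*sin(x) + 1.96)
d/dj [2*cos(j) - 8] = -2*sin(j)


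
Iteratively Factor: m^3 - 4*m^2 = (m)*(m^2 - 4*m) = m*(m - 4)*(m)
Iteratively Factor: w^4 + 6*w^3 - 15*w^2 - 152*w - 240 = (w + 4)*(w^3 + 2*w^2 - 23*w - 60) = (w + 3)*(w + 4)*(w^2 - w - 20) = (w + 3)*(w + 4)^2*(w - 5)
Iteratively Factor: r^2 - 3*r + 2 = (r - 2)*(r - 1)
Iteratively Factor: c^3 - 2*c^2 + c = (c)*(c^2 - 2*c + 1) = c*(c - 1)*(c - 1)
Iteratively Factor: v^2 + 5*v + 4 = (v + 1)*(v + 4)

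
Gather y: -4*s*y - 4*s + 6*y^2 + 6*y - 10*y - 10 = -4*s + 6*y^2 + y*(-4*s - 4) - 10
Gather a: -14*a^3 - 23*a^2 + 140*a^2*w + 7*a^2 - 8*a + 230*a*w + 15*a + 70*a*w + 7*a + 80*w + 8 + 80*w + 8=-14*a^3 + a^2*(140*w - 16) + a*(300*w + 14) + 160*w + 16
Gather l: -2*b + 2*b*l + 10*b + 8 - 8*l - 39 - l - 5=8*b + l*(2*b - 9) - 36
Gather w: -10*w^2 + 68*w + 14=-10*w^2 + 68*w + 14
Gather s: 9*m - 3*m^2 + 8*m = -3*m^2 + 17*m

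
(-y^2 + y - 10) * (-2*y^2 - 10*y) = 2*y^4 + 8*y^3 + 10*y^2 + 100*y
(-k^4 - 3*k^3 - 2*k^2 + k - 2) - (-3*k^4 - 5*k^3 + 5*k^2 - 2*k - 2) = 2*k^4 + 2*k^3 - 7*k^2 + 3*k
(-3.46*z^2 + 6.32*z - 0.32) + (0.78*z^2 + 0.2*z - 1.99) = -2.68*z^2 + 6.52*z - 2.31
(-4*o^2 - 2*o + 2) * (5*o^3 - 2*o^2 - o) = -20*o^5 - 2*o^4 + 18*o^3 - 2*o^2 - 2*o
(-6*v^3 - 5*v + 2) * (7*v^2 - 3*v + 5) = -42*v^5 + 18*v^4 - 65*v^3 + 29*v^2 - 31*v + 10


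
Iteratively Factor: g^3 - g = (g + 1)*(g^2 - g) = (g - 1)*(g + 1)*(g)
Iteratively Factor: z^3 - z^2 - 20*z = (z - 5)*(z^2 + 4*z) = (z - 5)*(z + 4)*(z)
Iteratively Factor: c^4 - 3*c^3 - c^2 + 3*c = (c)*(c^3 - 3*c^2 - c + 3) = c*(c - 1)*(c^2 - 2*c - 3) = c*(c - 3)*(c - 1)*(c + 1)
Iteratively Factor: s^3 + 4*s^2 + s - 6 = (s - 1)*(s^2 + 5*s + 6) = (s - 1)*(s + 2)*(s + 3)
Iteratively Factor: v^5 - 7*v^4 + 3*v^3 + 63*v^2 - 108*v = (v)*(v^4 - 7*v^3 + 3*v^2 + 63*v - 108) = v*(v - 4)*(v^3 - 3*v^2 - 9*v + 27) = v*(v - 4)*(v - 3)*(v^2 - 9) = v*(v - 4)*(v - 3)*(v + 3)*(v - 3)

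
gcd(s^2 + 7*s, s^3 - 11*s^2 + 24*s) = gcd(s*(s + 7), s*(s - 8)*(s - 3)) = s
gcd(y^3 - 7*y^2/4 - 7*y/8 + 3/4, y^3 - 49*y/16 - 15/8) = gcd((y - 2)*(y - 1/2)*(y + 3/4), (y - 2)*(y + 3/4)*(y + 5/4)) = y^2 - 5*y/4 - 3/2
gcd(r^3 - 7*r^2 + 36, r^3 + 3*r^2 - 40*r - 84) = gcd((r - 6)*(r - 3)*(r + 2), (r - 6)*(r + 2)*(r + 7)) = r^2 - 4*r - 12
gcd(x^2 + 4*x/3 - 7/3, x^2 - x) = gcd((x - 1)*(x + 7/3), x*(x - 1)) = x - 1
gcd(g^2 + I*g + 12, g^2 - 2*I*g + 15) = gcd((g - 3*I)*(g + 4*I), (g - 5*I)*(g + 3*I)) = 1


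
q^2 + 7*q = q*(q + 7)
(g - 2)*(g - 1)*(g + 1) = g^3 - 2*g^2 - g + 2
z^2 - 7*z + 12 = (z - 4)*(z - 3)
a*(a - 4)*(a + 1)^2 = a^4 - 2*a^3 - 7*a^2 - 4*a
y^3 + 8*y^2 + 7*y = y*(y + 1)*(y + 7)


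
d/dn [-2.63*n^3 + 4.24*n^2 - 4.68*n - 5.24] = -7.89*n^2 + 8.48*n - 4.68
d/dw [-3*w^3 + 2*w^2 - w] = -9*w^2 + 4*w - 1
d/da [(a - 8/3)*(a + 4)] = 2*a + 4/3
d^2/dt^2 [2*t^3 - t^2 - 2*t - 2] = 12*t - 2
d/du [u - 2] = 1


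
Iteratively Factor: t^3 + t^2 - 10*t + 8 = (t + 4)*(t^2 - 3*t + 2) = (t - 2)*(t + 4)*(t - 1)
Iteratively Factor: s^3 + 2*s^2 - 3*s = (s + 3)*(s^2 - s) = (s - 1)*(s + 3)*(s)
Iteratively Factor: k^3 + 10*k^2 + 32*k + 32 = (k + 4)*(k^2 + 6*k + 8) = (k + 2)*(k + 4)*(k + 4)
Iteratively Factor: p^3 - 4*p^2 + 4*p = (p - 2)*(p^2 - 2*p) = (p - 2)^2*(p)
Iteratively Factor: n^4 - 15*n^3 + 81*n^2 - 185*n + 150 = (n - 5)*(n^3 - 10*n^2 + 31*n - 30) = (n - 5)^2*(n^2 - 5*n + 6) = (n - 5)^2*(n - 2)*(n - 3)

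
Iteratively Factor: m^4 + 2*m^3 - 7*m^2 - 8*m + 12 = (m - 2)*(m^3 + 4*m^2 + m - 6) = (m - 2)*(m + 2)*(m^2 + 2*m - 3) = (m - 2)*(m - 1)*(m + 2)*(m + 3)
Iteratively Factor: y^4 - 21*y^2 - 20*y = (y - 5)*(y^3 + 5*y^2 + 4*y) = y*(y - 5)*(y^2 + 5*y + 4) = y*(y - 5)*(y + 1)*(y + 4)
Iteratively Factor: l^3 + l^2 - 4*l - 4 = (l + 2)*(l^2 - l - 2) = (l + 1)*(l + 2)*(l - 2)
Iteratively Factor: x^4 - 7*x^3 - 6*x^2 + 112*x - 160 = (x + 4)*(x^3 - 11*x^2 + 38*x - 40) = (x - 2)*(x + 4)*(x^2 - 9*x + 20) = (x - 5)*(x - 2)*(x + 4)*(x - 4)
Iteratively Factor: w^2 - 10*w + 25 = (w - 5)*(w - 5)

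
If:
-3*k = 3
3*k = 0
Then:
No Solution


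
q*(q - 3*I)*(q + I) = q^3 - 2*I*q^2 + 3*q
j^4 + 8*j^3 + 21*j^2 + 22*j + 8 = (j + 1)^2*(j + 2)*(j + 4)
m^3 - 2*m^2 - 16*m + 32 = (m - 4)*(m - 2)*(m + 4)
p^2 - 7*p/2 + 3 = (p - 2)*(p - 3/2)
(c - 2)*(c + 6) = c^2 + 4*c - 12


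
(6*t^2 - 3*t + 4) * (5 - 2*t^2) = -12*t^4 + 6*t^3 + 22*t^2 - 15*t + 20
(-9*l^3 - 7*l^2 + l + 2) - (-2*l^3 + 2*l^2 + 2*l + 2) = -7*l^3 - 9*l^2 - l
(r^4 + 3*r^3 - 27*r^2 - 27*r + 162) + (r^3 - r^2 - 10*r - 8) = r^4 + 4*r^3 - 28*r^2 - 37*r + 154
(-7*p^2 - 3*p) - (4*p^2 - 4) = -11*p^2 - 3*p + 4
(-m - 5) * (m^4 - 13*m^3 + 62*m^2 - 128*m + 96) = -m^5 + 8*m^4 + 3*m^3 - 182*m^2 + 544*m - 480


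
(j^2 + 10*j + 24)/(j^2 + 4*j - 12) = (j + 4)/(j - 2)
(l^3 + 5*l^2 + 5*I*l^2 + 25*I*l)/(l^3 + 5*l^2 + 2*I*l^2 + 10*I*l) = (l + 5*I)/(l + 2*I)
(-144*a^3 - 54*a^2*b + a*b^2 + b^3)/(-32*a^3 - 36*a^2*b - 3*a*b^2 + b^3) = (18*a^2 + 9*a*b + b^2)/(4*a^2 + 5*a*b + b^2)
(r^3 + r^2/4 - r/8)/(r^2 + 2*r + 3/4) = r*(4*r - 1)/(2*(2*r + 3))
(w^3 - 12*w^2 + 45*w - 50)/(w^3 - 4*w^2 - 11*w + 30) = (w - 5)/(w + 3)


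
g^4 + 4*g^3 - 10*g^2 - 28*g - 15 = (g - 3)*(g + 1)^2*(g + 5)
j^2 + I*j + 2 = (j - I)*(j + 2*I)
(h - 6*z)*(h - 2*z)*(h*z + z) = h^3*z - 8*h^2*z^2 + h^2*z + 12*h*z^3 - 8*h*z^2 + 12*z^3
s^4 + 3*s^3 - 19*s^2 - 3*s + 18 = (s - 3)*(s - 1)*(s + 1)*(s + 6)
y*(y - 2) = y^2 - 2*y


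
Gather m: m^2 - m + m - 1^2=m^2 - 1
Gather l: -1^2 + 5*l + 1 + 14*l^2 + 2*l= 14*l^2 + 7*l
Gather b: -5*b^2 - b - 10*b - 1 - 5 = -5*b^2 - 11*b - 6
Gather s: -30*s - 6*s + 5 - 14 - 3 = -36*s - 12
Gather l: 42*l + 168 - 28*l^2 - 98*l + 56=-28*l^2 - 56*l + 224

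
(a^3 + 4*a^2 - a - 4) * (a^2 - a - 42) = a^5 + 3*a^4 - 47*a^3 - 171*a^2 + 46*a + 168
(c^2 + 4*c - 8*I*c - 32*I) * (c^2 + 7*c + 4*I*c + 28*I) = c^4 + 11*c^3 - 4*I*c^3 + 60*c^2 - 44*I*c^2 + 352*c - 112*I*c + 896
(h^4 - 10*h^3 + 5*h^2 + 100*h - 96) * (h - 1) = h^5 - 11*h^4 + 15*h^3 + 95*h^2 - 196*h + 96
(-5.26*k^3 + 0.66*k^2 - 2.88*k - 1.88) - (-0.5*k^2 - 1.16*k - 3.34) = -5.26*k^3 + 1.16*k^2 - 1.72*k + 1.46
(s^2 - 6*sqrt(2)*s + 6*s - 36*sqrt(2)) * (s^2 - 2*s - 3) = s^4 - 6*sqrt(2)*s^3 + 4*s^3 - 24*sqrt(2)*s^2 - 15*s^2 - 18*s + 90*sqrt(2)*s + 108*sqrt(2)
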